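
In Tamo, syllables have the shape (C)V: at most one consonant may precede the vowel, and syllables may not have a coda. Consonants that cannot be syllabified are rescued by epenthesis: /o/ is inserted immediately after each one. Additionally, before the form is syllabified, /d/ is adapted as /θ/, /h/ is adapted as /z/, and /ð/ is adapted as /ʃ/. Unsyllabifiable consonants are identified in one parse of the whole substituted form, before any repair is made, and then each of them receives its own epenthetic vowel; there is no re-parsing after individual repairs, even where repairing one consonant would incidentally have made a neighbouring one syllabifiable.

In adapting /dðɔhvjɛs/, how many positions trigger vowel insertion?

4

After substitution the input is /θʃɔzvjɛs/.
The unsyllabifiable consonants are /θ/, /z/, /v/, /s/; each receives one epenthetic vowel.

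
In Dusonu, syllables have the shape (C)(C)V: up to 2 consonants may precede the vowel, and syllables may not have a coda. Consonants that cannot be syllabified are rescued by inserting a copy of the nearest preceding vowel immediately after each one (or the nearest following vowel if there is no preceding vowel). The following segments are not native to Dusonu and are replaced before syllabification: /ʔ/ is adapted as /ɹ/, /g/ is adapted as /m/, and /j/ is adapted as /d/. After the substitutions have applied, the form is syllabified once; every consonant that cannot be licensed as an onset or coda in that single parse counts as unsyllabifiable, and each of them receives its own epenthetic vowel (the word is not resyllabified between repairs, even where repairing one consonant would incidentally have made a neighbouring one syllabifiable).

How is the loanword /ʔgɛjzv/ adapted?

ɹmɛdɛzɛvɛ

Substitution: /ʔ/ → /ɹ/, /g/ → /m/, /j/ → /d/, giving /ɹmɛdzv/.
The consonants /d/, /z/, /v/ cannot be parsed into a legal (C)(C)V syllable (no codas are permitted; onsets may contain at most 2 consonants).
Inserting the epenthetic vowel yields /d/ → /dɛ/, /z/ → /zɛ/, /v/ → /vɛ/.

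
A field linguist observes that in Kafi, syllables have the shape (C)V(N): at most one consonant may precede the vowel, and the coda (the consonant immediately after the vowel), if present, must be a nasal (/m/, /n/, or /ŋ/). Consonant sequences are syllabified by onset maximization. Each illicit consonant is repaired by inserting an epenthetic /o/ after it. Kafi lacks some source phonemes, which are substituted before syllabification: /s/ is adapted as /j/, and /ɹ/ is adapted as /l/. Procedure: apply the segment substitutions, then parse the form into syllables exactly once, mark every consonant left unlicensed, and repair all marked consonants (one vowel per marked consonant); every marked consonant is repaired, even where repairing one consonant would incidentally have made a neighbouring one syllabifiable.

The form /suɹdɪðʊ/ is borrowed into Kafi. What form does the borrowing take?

julodɪðʊ

Substitution: /s/ → /j/, /ɹ/ → /l/, giving /juldɪðʊ/.
Under (C)V(N), the unsyllabifiable consonants are /l/ (only a nasal (/m/, /n/, or /ŋ/) is licensed in coda position; onsets are limited to one consonant).
Each unlicensed consonant becomes the onset of a new syllable: /l/ → /lo/.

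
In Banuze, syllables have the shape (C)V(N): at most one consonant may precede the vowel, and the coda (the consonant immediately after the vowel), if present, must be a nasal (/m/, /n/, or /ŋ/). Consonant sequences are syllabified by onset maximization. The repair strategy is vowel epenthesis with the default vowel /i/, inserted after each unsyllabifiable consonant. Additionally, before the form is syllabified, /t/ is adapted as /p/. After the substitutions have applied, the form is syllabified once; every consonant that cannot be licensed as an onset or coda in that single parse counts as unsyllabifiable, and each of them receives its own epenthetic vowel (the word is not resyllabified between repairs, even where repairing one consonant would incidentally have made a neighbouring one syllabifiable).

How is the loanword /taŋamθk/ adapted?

Substitution: /t/ → /p/, giving /paŋamθk/.
The consonants /θ/, /k/ cannot be parsed into a legal (C)V(N) syllable (only a nasal (/m/, /n/, or /ŋ/) is licensed in coda position; onsets are limited to one consonant).
Inserting the epenthetic vowel yields /θ/ → /θi/, /k/ → /ki/.

paŋamθiki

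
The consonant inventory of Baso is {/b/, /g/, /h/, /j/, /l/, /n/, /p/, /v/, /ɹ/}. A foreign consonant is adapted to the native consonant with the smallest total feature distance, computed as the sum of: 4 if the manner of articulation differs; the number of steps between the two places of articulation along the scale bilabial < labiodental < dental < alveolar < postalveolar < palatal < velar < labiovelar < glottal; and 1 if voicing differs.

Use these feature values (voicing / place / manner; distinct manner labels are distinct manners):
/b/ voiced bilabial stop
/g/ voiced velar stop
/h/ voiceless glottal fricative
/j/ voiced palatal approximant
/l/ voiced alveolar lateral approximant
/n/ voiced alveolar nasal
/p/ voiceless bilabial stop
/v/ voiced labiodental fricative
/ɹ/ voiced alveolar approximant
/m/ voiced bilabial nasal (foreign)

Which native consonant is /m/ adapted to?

n

/n/ is closest: same manner (nasal), place distance 3 (bilabial→alveolar), same voicing; total 3. Next closest is /b/ at distance 4.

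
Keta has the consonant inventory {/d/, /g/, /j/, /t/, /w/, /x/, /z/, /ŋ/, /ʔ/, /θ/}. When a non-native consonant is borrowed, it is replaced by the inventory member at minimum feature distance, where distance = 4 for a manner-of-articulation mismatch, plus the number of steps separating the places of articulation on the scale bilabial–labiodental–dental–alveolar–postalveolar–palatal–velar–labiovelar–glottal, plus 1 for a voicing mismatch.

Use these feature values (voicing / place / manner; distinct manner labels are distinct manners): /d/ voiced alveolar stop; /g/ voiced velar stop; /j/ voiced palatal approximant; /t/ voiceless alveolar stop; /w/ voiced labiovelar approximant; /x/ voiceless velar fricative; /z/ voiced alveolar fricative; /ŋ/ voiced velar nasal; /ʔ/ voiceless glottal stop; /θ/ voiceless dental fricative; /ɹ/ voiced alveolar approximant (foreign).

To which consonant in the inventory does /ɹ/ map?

j

/j/ is closest: same manner (approximant), place distance 2 (alveolar→palatal), same voicing; total 2. Next closest is /d/ at distance 4.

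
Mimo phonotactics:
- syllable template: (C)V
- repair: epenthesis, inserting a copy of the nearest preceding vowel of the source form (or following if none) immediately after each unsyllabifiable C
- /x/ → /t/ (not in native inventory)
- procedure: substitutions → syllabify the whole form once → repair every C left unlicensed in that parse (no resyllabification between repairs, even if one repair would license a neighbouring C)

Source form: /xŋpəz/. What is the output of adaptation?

Substitution: /x/ → /t/, giving /tŋpəz/.
Syllabifying with onset maximization leaves /t/, /ŋ/, /z/ stranded (no codas are permitted; onsets are limited to one consonant).
Inserting the epenthetic vowel yields /t/ → /tə/, /ŋ/ → /ŋə/, /z/ → /zə/.

təŋəpəzə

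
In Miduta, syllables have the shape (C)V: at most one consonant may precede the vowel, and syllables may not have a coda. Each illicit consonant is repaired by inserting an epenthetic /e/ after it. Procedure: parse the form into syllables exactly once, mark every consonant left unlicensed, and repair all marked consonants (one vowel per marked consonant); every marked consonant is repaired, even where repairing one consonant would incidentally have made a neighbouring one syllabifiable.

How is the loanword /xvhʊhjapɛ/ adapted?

xevehʊhejapɛ

The consonants /x/, /v/, /h/ cannot be parsed into a legal (C)V syllable (no codas are permitted; onsets are limited to one consonant).
Epenthesis after each stranded consonant: /x/ → /xe/, /v/ → /ve/, /h/ → /he/.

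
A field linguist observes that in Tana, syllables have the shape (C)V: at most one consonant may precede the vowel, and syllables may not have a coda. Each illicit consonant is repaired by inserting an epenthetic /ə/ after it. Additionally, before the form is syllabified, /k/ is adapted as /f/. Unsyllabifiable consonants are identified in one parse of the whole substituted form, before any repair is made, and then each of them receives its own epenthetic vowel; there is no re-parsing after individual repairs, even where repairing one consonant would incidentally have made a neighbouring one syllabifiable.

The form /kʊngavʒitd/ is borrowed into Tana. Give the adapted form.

Substitution: /k/ → /f/, giving /fʊngavʒitd/.
Syllabifying with onset maximization leaves /n/, /v/, /t/, /d/ stranded (no codas are permitted; onsets are limited to one consonant).
Inserting the epenthetic vowel yields /n/ → /nə/, /v/ → /və/, /t/ → /tə/, /d/ → /də/.

fʊnəgavəʒitədə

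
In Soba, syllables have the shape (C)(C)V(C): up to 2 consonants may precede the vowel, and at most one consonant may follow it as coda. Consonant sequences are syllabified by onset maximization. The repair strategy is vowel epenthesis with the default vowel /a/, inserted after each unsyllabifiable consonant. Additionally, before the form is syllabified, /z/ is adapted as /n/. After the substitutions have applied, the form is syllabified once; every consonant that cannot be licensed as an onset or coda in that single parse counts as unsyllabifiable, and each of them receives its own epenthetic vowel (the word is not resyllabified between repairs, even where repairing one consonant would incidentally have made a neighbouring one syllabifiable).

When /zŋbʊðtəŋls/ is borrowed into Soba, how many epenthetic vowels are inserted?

3

After substitution the input is /nŋbʊðtəŋls/.
The unsyllabifiable consonants are /n/, /l/, /s/; each receives one epenthetic vowel.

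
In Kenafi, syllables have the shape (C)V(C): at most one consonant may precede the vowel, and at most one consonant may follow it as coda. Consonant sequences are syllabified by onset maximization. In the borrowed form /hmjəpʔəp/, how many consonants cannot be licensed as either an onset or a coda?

2

Syllabifying with onset maximization leaves /h/, /m/ stranded (at most one coda consonant is licensed; onsets are limited to one consonant).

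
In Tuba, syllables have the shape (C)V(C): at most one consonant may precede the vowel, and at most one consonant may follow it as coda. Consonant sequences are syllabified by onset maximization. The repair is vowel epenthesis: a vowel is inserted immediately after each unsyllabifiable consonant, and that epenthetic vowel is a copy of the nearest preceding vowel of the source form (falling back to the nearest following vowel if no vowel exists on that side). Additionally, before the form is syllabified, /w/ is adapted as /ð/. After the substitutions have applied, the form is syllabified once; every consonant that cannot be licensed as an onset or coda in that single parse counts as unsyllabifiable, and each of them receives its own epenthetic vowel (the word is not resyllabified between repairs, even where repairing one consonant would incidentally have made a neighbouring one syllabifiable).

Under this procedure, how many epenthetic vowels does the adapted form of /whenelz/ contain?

2

After substitution the input is /ðhenelz/.
The unsyllabifiable consonants are /ð/, /z/; each receives one epenthetic vowel.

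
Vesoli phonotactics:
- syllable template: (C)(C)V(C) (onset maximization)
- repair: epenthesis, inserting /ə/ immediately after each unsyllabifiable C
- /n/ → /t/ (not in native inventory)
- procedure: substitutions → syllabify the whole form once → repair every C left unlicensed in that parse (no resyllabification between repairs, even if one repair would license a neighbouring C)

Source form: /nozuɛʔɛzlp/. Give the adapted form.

tozuɛʔɛzləpə

Substitution: /n/ → /t/, giving /tozuɛʔɛzlp/.
Under (C)(C)V(C), the unsyllabifiable consonants are /l/, /p/ (at most one coda consonant is licensed; onsets may contain at most 2 consonants).
Epenthesis after each stranded consonant: /l/ → /lə/, /p/ → /pə/.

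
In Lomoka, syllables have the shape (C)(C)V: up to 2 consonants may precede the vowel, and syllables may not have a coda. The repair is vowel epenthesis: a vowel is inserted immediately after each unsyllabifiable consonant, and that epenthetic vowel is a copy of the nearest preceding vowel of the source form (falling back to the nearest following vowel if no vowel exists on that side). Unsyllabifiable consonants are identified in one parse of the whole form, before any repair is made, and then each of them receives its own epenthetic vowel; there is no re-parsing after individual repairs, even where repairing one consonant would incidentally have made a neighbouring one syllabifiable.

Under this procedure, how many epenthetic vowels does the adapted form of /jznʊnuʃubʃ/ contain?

The unsyllabifiable consonants are /j/, /b/, /ʃ/; each receives one epenthetic vowel.

3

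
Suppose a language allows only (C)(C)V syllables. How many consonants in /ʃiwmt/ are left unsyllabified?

3

The consonants /w/, /m/, /t/ cannot be parsed into a legal (C)(C)V syllable (no codas are permitted; onsets may contain at most 2 consonants).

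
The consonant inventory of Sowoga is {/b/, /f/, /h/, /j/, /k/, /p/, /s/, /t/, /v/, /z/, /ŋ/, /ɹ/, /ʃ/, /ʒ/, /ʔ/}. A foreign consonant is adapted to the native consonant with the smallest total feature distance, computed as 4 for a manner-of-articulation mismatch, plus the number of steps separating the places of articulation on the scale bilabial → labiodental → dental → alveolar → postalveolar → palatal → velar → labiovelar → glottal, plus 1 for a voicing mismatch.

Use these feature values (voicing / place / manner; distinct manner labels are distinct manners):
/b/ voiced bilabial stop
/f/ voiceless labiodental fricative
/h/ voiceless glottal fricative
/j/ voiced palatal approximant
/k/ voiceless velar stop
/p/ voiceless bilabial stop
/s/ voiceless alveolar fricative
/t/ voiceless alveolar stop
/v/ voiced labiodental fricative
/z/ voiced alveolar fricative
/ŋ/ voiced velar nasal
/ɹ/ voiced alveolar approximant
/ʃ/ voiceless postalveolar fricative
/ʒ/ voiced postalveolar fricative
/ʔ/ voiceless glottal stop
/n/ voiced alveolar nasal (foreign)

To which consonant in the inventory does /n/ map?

ŋ

/ŋ/ is closest: same manner (nasal), place distance 3 (alveolar→velar), same voicing; total 3. Next closest is /z/ at distance 4.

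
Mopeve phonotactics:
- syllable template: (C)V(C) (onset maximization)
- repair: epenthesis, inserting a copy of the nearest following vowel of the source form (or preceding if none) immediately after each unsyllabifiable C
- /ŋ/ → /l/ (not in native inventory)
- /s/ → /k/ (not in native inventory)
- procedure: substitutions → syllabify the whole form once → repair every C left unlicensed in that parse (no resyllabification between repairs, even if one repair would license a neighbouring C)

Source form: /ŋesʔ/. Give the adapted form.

Substitution: /ŋ/ → /l/, /s/ → /k/, giving /lekʔ/.
The consonants /ʔ/ cannot be parsed into a legal (C)V(C) syllable (at most one coda consonant is licensed; onsets are limited to one consonant).
Epenthesis after each stranded consonant: /ʔ/ → /ʔe/.

lekʔe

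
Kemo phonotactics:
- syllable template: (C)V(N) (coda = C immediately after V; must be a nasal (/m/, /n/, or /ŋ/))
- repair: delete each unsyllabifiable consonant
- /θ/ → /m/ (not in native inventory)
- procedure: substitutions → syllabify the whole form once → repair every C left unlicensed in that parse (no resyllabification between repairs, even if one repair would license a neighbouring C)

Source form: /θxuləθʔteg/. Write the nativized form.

Substitution: /θ/ → /m/, giving /mxuləmʔteg/.
Syllabifying with onset maximization leaves /m/, /ʔ/, /g/ stranded (only a nasal (/m/, /n/, or /ŋ/) is licensed in coda position; onsets are limited to one consonant).
Each unlicensed consonant is deleted: /m/, /ʔ/, /g/.

xuləmte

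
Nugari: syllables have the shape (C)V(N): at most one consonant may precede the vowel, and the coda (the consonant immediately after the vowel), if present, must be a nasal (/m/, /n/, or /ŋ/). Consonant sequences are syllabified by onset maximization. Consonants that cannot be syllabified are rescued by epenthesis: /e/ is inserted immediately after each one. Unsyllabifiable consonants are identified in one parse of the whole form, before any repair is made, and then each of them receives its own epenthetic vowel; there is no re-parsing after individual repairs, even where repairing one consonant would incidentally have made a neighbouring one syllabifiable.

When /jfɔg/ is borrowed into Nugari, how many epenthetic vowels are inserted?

2

The unsyllabifiable consonants are /j/, /g/; each receives one epenthetic vowel.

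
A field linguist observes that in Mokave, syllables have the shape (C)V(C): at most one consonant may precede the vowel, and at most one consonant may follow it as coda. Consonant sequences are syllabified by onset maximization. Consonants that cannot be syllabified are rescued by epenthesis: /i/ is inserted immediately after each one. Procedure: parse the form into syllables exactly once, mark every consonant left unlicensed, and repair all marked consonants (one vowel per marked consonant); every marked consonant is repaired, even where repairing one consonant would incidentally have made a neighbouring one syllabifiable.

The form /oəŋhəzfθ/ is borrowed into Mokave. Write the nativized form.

oəŋhəzfiθi

Under (C)V(C), the unsyllabifiable consonants are /f/, /θ/ (at most one coda consonant is licensed; onsets are limited to one consonant).
Each unlicensed consonant becomes the onset of a new syllable: /f/ → /fi/, /θ/ → /θi/.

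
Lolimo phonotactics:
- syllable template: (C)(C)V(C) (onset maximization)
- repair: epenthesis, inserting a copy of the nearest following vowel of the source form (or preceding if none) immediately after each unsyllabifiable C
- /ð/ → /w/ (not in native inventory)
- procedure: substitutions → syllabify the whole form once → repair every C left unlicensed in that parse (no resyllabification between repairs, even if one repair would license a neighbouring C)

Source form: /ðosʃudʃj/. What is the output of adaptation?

Substitution: /ð/ → /w/, giving /wosʃudʃj/.
The consonants /ʃ/, /j/ cannot be parsed into a legal (C)(C)V(C) syllable (at most one coda consonant is licensed; onsets may contain at most 2 consonants).
Each unlicensed consonant becomes the onset of a new syllable: /ʃ/ → /ʃu/, /j/ → /ju/.

wosʃudʃuju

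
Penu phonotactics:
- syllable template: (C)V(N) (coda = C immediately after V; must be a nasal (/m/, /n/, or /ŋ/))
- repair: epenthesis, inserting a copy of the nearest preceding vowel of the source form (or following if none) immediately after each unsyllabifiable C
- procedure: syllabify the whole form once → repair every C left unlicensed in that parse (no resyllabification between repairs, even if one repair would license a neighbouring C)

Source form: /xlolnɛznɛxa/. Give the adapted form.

xololonɛzɛnɛxa

The consonants /x/, /l/, /z/ cannot be parsed into a legal (C)V(N) syllable (only a nasal (/m/, /n/, or /ŋ/) is licensed in coda position; onsets are limited to one consonant).
Inserting the epenthetic vowel yields /x/ → /xo/, /l/ → /lo/, /z/ → /zɛ/.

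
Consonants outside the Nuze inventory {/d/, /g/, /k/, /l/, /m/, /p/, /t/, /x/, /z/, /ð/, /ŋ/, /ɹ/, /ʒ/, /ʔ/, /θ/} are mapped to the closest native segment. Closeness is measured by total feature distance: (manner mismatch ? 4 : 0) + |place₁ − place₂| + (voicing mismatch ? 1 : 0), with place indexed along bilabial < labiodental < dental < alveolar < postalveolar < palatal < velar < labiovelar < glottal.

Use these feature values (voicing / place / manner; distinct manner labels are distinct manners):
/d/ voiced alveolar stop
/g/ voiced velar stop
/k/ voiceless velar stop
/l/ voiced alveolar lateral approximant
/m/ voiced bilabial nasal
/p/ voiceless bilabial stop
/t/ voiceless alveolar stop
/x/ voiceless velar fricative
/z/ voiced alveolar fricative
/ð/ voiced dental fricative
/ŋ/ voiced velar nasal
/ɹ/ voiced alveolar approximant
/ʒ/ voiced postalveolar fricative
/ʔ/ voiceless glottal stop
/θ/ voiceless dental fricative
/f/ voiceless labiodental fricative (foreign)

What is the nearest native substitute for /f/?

/θ/ is closest: same manner (fricative), place distance 1 (labiodental→dental), same voicing; total 1. Next closest is /ð/ at distance 2.

θ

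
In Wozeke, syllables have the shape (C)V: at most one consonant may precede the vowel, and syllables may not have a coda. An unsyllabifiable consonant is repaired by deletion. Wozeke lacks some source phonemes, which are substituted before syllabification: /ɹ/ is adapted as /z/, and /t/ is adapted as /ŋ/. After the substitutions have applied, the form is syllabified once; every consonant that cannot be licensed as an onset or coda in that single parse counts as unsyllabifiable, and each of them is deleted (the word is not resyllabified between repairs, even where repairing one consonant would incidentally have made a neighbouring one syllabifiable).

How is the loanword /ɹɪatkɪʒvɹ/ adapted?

Substitution: /ɹ/ → /z/, /t/ → /ŋ/, giving /zɪaŋkɪʒvz/.
The consonants /ŋ/, /ʒ/, /v/, /z/ cannot be parsed into a legal (C)V syllable (no codas are permitted; onsets are limited to one consonant).
Deleting the stranded consonants removes /ŋ/, /ʒ/, /v/, /z/.

zɪakɪ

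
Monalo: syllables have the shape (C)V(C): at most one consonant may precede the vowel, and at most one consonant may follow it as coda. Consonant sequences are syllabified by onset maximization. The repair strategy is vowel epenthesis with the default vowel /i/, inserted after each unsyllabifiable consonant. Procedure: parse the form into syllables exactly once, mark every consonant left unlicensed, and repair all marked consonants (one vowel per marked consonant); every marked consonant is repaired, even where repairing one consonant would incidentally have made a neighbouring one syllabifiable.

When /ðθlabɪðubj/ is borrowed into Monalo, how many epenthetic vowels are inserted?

The unsyllabifiable consonants are /ð/, /θ/, /j/; each receives one epenthetic vowel.

3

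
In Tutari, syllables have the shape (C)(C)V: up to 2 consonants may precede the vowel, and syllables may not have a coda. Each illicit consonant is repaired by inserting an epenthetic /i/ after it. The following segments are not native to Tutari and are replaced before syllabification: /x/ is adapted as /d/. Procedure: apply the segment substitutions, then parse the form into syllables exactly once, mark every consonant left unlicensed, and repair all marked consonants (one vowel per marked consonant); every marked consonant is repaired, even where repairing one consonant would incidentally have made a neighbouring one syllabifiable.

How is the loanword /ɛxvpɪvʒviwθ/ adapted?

ɛdivpɪviʒviwiθi

Substitution: /x/ → /d/, giving /ɛdvpɪvʒviwθ/.
The consonants /d/, /v/, /w/, /θ/ cannot be parsed into a legal (C)(C)V syllable (no codas are permitted; onsets may contain at most 2 consonants).
Epenthesis after each stranded consonant: /d/ → /di/, /v/ → /vi/, /w/ → /wi/, /θ/ → /θi/.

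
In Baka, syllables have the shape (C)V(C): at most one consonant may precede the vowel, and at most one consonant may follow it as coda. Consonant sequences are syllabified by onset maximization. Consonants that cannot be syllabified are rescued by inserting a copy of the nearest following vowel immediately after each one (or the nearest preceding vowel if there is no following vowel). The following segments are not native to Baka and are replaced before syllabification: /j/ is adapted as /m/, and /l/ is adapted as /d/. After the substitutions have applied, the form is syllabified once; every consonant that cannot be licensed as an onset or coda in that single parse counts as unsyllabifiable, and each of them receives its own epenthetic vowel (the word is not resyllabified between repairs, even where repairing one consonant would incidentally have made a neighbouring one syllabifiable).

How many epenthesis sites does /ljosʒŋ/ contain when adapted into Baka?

After substitution the input is /dmosʒŋ/.
The unsyllabifiable consonants are /d/, /ʒ/, /ŋ/; each receives one epenthetic vowel.

3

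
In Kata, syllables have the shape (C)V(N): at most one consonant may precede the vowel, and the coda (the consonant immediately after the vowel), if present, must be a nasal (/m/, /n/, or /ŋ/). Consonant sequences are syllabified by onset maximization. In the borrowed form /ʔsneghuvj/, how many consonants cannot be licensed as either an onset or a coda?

The consonants /ʔ/, /s/, /g/, /v/, /j/ cannot be parsed into a legal (C)V(N) syllable (only a nasal (/m/, /n/, or /ŋ/) is licensed in coda position; onsets are limited to one consonant).

5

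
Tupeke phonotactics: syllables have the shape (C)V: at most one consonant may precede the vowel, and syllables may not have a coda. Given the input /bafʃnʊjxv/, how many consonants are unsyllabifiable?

The consonants /f/, /ʃ/, /j/, /x/, /v/ cannot be parsed into a legal (C)V syllable (no codas are permitted; onsets are limited to one consonant).

5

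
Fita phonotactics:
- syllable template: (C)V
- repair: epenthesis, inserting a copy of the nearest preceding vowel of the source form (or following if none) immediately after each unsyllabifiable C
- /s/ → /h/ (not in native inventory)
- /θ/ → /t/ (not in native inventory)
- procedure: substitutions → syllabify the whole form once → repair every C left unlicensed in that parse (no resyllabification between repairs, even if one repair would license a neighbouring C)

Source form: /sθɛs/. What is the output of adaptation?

Substitution: /s/ → /h/, /θ/ → /t/, giving /htɛh/.
Syllabifying with onset maximization leaves /h/, /h/ stranded (no codas are permitted; onsets are limited to one consonant).
Epenthesis after each stranded consonant: /h/ → /hɛ/, /h/ → /hɛ/.

hɛtɛhɛ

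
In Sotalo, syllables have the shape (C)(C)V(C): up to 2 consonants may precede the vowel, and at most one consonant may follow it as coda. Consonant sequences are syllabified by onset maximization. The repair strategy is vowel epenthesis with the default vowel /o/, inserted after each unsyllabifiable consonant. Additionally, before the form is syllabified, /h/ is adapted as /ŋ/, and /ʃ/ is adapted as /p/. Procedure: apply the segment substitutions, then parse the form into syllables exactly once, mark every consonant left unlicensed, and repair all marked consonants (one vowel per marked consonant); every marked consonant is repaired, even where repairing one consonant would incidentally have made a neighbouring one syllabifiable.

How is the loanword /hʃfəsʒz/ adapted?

ŋopfəsʒozo

Substitution: /h/ → /ŋ/, /ʃ/ → /p/, giving /ŋpfəsʒz/.
The consonants /ŋ/, /ʒ/, /z/ cannot be parsed into a legal (C)(C)V(C) syllable (at most one coda consonant is licensed; onsets may contain at most 2 consonants).
Inserting the epenthetic vowel yields /ŋ/ → /ŋo/, /ʒ/ → /ʒo/, /z/ → /zo/.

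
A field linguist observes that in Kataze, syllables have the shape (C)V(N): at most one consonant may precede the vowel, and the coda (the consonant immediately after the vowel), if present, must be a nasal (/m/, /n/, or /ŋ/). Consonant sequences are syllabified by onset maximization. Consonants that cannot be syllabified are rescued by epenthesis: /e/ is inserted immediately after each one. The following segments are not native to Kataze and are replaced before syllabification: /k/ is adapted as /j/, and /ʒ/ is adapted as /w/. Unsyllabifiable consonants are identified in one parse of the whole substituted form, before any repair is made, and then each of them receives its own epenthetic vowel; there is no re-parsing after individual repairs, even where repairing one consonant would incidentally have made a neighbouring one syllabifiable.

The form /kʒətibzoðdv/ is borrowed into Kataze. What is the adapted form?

Substitution: /k/ → /j/, /ʒ/ → /w/, giving /jwətibzoðdv/.
Syllabifying with onset maximization leaves /j/, /b/, /ð/, /d/, /v/ stranded (only a nasal (/m/, /n/, or /ŋ/) is licensed in coda position; onsets are limited to one consonant).
Inserting the epenthetic vowel yields /j/ → /je/, /b/ → /be/, /ð/ → /ðe/, /d/ → /de/, /v/ → /ve/.

jewətibezoðedeve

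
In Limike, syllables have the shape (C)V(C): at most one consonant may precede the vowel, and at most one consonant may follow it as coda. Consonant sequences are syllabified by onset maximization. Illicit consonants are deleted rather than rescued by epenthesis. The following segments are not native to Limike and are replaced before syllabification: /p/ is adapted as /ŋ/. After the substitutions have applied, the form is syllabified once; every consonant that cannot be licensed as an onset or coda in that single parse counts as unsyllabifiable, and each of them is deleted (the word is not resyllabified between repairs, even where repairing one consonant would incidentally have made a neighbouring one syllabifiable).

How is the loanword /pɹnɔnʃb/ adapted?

nɔn

Substitution: /p/ → /ŋ/, giving /ŋɹnɔnʃb/.
The consonants /ŋ/, /ɹ/, /ʃ/, /b/ cannot be parsed into a legal (C)V(C) syllable (at most one coda consonant is licensed; onsets are limited to one consonant).
Each unlicensed consonant is deleted: /ŋ/, /ɹ/, /ʃ/, /b/.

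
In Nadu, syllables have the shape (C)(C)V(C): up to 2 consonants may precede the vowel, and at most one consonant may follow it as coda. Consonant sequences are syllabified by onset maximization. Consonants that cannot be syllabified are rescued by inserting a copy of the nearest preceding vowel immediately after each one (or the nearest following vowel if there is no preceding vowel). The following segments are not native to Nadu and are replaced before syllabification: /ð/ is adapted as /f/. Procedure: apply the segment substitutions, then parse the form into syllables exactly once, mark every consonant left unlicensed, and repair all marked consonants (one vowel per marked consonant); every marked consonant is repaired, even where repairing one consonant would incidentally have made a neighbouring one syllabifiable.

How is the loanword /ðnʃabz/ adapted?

Substitution: /ð/ → /f/, giving /fnʃabz/.
Under (C)(C)V(C), the unsyllabifiable consonants are /f/, /z/ (at most one coda consonant is licensed; onsets may contain at most 2 consonants).
Each unlicensed consonant becomes the onset of a new syllable: /f/ → /fa/, /z/ → /za/.

fanʃabza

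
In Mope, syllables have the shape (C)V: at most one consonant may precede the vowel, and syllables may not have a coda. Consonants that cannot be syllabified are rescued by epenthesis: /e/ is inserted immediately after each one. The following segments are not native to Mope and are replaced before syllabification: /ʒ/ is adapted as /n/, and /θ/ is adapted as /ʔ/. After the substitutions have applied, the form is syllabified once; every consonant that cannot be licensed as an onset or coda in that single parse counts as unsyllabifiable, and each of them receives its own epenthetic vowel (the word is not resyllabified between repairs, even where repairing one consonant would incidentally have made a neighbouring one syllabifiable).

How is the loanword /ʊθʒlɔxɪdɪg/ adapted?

Substitution: /θ/ → /ʔ/, /ʒ/ → /n/, giving /ʊʔnlɔxɪdɪg/.
The consonants /ʔ/, /n/, /g/ cannot be parsed into a legal (C)V syllable (no codas are permitted; onsets are limited to one consonant).
Epenthesis after each stranded consonant: /ʔ/ → /ʔe/, /n/ → /ne/, /g/ → /ge/.

ʊʔenelɔxɪdɪge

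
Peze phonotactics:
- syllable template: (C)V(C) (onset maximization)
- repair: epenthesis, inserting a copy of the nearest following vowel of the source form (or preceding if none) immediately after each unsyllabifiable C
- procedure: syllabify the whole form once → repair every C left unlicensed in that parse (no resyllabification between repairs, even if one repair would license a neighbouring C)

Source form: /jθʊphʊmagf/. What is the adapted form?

jʊθʊphʊmagfa

Syllabifying with onset maximization leaves /j/, /f/ stranded (at most one coda consonant is licensed; onsets are limited to one consonant).
Epenthesis after each stranded consonant: /j/ → /jʊ/, /f/ → /fa/.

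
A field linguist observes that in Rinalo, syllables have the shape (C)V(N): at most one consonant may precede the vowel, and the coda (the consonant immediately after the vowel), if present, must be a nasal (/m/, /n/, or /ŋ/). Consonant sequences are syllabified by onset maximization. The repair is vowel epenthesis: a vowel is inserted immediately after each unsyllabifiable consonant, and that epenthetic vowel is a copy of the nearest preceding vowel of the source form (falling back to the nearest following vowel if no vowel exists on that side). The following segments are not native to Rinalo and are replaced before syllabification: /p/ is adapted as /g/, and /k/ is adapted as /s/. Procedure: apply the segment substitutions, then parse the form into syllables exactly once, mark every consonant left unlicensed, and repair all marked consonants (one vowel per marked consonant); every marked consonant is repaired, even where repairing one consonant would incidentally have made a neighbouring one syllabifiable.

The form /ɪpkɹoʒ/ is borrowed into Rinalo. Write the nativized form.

ɪgɪsɪɹoʒo

Substitution: /p/ → /g/, /k/ → /s/, giving /ɪgsɹoʒ/.
The consonants /g/, /s/, /ʒ/ cannot be parsed into a legal (C)V(N) syllable (only a nasal (/m/, /n/, or /ŋ/) is licensed in coda position; onsets are limited to one consonant).
Epenthesis after each stranded consonant: /g/ → /gɪ/, /s/ → /sɪ/, /ʒ/ → /ʒo/.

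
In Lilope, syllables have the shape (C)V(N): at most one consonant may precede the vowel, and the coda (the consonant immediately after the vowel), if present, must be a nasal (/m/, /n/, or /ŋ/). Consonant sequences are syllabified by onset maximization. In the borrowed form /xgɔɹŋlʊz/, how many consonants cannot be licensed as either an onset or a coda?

4

Under (C)V(N), the unsyllabifiable consonants are /x/, /ɹ/, /ŋ/, /z/ (only a nasal (/m/, /n/, or /ŋ/) is licensed in coda position; onsets are limited to one consonant).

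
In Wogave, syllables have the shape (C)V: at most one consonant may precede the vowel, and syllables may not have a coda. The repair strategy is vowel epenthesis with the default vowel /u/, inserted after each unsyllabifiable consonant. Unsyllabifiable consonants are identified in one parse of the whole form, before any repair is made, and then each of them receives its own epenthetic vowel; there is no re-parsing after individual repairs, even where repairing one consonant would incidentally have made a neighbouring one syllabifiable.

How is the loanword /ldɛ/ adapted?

Syllabifying with onset maximization leaves /l/ stranded (no codas are permitted; onsets are limited to one consonant).
Each unlicensed consonant becomes the onset of a new syllable: /l/ → /lu/.

ludɛ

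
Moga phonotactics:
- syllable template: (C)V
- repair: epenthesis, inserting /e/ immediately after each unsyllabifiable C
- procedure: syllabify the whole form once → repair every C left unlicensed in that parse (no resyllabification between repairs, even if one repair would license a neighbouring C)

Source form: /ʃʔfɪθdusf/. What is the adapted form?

Under (C)V, the unsyllabifiable consonants are /ʃ/, /ʔ/, /θ/, /s/, /f/ (no codas are permitted; onsets are limited to one consonant).
Epenthesis after each stranded consonant: /ʃ/ → /ʃe/, /ʔ/ → /ʔe/, /θ/ → /θe/, /s/ → /se/, /f/ → /fe/.

ʃeʔefɪθedusefe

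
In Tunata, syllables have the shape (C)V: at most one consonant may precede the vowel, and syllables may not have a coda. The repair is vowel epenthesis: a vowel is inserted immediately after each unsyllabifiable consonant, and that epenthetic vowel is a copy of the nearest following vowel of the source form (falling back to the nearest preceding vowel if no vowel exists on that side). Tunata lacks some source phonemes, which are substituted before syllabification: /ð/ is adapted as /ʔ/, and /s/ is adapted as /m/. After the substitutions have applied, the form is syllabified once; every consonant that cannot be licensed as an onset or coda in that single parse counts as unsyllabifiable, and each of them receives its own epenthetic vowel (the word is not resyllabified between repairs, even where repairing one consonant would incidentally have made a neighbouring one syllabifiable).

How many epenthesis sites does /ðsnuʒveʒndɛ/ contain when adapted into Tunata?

After substitution the input is /ʔmnuʒveʒndɛ/.
The unsyllabifiable consonants are /ʔ/, /m/, /ʒ/, /ʒ/, /n/; each receives one epenthetic vowel.

5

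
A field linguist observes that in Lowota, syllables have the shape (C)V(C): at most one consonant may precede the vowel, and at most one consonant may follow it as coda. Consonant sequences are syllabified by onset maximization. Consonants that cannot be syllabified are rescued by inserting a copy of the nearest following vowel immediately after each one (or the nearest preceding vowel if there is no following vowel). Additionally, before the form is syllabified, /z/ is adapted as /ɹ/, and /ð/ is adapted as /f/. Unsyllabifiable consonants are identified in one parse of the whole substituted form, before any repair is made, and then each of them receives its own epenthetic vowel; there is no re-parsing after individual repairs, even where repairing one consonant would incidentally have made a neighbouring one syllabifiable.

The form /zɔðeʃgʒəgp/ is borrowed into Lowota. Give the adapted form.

Substitution: /z/ → /ɹ/, /ð/ → /f/, giving /ɹɔfeʃgʒəgp/.
Under (C)V(C), the unsyllabifiable consonants are /g/, /p/ (at most one coda consonant is licensed; onsets are limited to one consonant).
Epenthesis after each stranded consonant: /g/ → /gə/, /p/ → /pə/.

ɹɔfeʃgəʒəgpə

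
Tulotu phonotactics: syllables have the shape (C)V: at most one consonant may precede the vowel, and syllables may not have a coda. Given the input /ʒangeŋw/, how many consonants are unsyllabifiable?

3

Under (C)V, the unsyllabifiable consonants are /n/, /ŋ/, /w/ (no codas are permitted; onsets are limited to one consonant).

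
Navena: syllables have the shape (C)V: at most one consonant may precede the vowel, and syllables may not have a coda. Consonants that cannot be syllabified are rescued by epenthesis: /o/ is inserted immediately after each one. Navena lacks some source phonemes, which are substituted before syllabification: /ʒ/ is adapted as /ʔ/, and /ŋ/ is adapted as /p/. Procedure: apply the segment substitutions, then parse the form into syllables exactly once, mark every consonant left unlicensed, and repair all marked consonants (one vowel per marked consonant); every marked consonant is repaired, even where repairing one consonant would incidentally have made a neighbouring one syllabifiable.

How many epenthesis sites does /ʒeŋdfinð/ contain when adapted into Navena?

4

After substitution the input is /ʔepdfinð/.
The unsyllabifiable consonants are /p/, /d/, /n/, /ð/; each receives one epenthetic vowel.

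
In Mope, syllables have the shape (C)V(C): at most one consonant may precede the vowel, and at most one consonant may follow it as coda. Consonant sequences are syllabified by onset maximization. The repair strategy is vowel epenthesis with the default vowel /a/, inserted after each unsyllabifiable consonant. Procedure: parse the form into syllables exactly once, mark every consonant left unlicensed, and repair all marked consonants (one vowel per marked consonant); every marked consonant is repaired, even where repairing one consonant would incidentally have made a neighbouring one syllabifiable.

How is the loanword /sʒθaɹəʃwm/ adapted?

Syllabifying with onset maximization leaves /s/, /ʒ/, /w/, /m/ stranded (at most one coda consonant is licensed; onsets are limited to one consonant).
Each unlicensed consonant becomes the onset of a new syllable: /s/ → /sa/, /ʒ/ → /ʒa/, /w/ → /wa/, /m/ → /ma/.

saʒaθaɹəʃwama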